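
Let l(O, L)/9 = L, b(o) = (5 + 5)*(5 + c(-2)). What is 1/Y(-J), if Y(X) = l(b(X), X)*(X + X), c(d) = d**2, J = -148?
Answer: 1/394272 ≈ 2.5363e-6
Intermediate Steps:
b(o) = 90 (b(o) = (5 + 5)*(5 + (-2)**2) = 10*(5 + 4) = 10*9 = 90)
l(O, L) = 9*L
Y(X) = 18*X**2 (Y(X) = (9*X)*(X + X) = (9*X)*(2*X) = 18*X**2)
1/Y(-J) = 1/(18*(-1*(-148))**2) = 1/(18*148**2) = 1/(18*21904) = 1/394272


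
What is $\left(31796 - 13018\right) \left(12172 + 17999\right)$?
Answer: $566551038$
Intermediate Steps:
$\left(31796 - 13018\right) \left(12172 + 17999\right) = 18778 \cdot 30171 = 566551038$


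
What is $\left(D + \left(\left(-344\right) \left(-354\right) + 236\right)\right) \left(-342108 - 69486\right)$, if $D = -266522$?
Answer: $59479448940$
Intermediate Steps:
$\left(D + \left(\left(-344\right) \left(-354\right) + 236\right)\right) \left(-342108 - 69486\right) = \left(-266522 + \left(\left(-344\right) \left(-354\right) + 236\right)\right) \left(-342108 - 69486\right) = \left(-266522 + \left(121776 + 236\right)\right) \left(-411594\right) = \left(-266522 + 122012\right) \left(-411594\right) = \left(-144510\right) \left(-411594\right) = 59479448940$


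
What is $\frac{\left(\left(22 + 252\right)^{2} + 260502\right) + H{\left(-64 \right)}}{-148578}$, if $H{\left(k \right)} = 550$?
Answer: $- \frac{168064}{74289} \approx -2.2623$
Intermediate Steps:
$\frac{\left(\left(22 + 252\right)^{2} + 260502\right) + H{\left(-64 \right)}}{-148578} = \frac{\left(\left(22 + 252\right)^{2} + 260502\right) + 550}{-148578} = \left(\left(274^{2} + 260502\right) + 550\right) \left(- \frac{1}{148578}\right) = \left(\left(75076 + 260502\right) + 550\right) \left(- \frac{1}{148578}\right) = \left(335578 + 550\right) \left(- \frac{1}{148578}\right) = 336128 \left(- \frac{1}{148578}\right) = - \frac{168064}{74289}$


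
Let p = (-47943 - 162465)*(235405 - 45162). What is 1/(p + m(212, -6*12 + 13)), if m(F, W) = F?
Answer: -1/40028648932 ≈ -2.4982e-11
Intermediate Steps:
p = -40028649144 (p = -210408*190243 = -40028649144)
1/(p + m(212, -6*12 + 13)) = 1/(-40028649144 + 212) = 1/(-40028648932) = -1/40028648932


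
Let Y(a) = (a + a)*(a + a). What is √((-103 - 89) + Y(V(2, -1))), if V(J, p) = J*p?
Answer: 4*I*√11 ≈ 13.266*I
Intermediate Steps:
Y(a) = 4*a² (Y(a) = (2*a)*(2*a) = 4*a²)
√((-103 - 89) + Y(V(2, -1))) = √((-103 - 89) + 4*(2*(-1))²) = √(-192 + 4*(-2)²) = √(-192 + 4*4) = √(-192 + 16) = √(-176) = 4*I*√11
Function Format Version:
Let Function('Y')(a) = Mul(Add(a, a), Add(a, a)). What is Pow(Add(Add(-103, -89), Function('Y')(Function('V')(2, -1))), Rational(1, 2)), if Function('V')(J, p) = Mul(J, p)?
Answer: Mul(4, I, Pow(11, Rational(1, 2))) ≈ Mul(13.266, I)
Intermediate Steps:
Function('Y')(a) = Mul(4, Pow(a, 2)) (Function('Y')(a) = Mul(Mul(2, a), Mul(2, a)) = Mul(4, Pow(a, 2)))
Pow(Add(Add(-103, -89), Function('Y')(Function('V')(2, -1))), Rational(1, 2)) = Pow(Add(Add(-103, -89), Mul(4, Pow(Mul(2, -1), 2))), Rational(1, 2)) = Pow(Add(-192, Mul(4, Pow(-2, 2))), Rational(1, 2)) = Pow(Add(-192, Mul(4, 4)), Rational(1, 2)) = Pow(Add(-192, 16), Rational(1, 2)) = Pow(-176, Rational(1, 2)) = Mul(4, I, Pow(11, Rational(1, 2)))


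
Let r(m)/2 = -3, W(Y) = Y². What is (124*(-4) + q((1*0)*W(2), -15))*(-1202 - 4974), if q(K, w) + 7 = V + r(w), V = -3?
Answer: 3162112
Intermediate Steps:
r(m) = -6 (r(m) = 2*(-3) = -6)
q(K, w) = -16 (q(K, w) = -7 + (-3 - 6) = -7 - 9 = -16)
(124*(-4) + q((1*0)*W(2), -15))*(-1202 - 4974) = (124*(-4) - 16)*(-1202 - 4974) = (-496 - 16)*(-6176) = -512*(-6176) = 3162112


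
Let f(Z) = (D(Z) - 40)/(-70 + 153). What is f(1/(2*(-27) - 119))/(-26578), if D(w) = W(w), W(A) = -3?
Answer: 43/2205974 ≈ 1.9493e-5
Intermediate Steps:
D(w) = -3
f(Z) = -43/83 (f(Z) = (-3 - 40)/(-70 + 153) = -43/83)
f(1/(2*(-27) - 119))/(-26578) = -43/83/(-26578) = -43/83*(-1/26578) = 43/2205974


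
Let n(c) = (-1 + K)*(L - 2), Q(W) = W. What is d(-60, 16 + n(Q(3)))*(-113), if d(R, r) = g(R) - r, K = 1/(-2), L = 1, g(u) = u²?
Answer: -809645/2 ≈ -4.0482e+5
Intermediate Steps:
K = -½ ≈ -0.50000
n(c) = 3/2 (n(c) = (-1 - ½)*(1 - 2) = -3/2*(-1) = 3/2)
d(R, r) = R² - r
d(-60, 16 + n(Q(3)))*(-113) = ((-60)² - (16 + 3/2))*(-113) = (3600 - 1*35/2)*(-113) = (3600 - 35/2)*(-113) = (7165/2)*(-113) = -809645/2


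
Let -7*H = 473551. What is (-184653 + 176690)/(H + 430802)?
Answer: -55741/2542063 ≈ -0.021927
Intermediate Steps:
H = -473551/7 (H = -⅐*473551 = -473551/7 ≈ -67650.)
(-184653 + 176690)/(H + 430802) = (-184653 + 176690)/(-473551/7 + 430802) = -7963/2542063/7 = -7963*7/2542063 = -55741/2542063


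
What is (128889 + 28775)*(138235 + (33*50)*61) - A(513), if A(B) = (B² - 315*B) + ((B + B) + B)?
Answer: 37663461527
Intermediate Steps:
A(B) = B² - 312*B (A(B) = (B² - 315*B) + (2*B + B) = (B² - 315*B) + 3*B = B² - 312*B)
(128889 + 28775)*(138235 + (33*50)*61) - A(513) = (128889 + 28775)*(138235 + (33*50)*61) - 513*(-312 + 513) = 157664*(138235 + 1650*61) - 513*201 = 157664*(138235 + 100650) - 1*103113 = 157664*238885 - 103113 = 37663564640 - 103113 = 37663461527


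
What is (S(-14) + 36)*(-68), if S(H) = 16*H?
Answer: 12784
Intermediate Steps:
(S(-14) + 36)*(-68) = (16*(-14) + 36)*(-68) = (-224 + 36)*(-68) = -188*(-68) = 12784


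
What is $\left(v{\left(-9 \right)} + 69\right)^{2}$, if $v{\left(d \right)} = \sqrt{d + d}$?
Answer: $4743 + 414 i \sqrt{2} \approx 4743.0 + 585.48 i$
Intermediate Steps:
$v{\left(d \right)} = \sqrt{2} \sqrt{d}$ ($v{\left(d \right)} = \sqrt{2 d} = \sqrt{2} \sqrt{d}$)
$\left(v{\left(-9 \right)} + 69\right)^{2} = \left(\sqrt{2} \sqrt{-9} + 69\right)^{2} = \left(\sqrt{2} \cdot 3 i + 69\right)^{2} = \left(3 i \sqrt{2} + 69\right)^{2} = \left(69 + 3 i \sqrt{2}\right)^{2}$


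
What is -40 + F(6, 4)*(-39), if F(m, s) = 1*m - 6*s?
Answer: 662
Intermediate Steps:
F(m, s) = m - 6*s
-40 + F(6, 4)*(-39) = -40 + (6 - 6*4)*(-39) = -40 + (6 - 24)*(-39) = -40 - 18*(-39) = -40 + 702 = 662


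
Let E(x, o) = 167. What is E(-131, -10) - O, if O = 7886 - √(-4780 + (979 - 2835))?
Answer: -7719 + 2*I*√1659 ≈ -7719.0 + 81.462*I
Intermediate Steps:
O = 7886 - 2*I*√1659 (O = 7886 - √(-4780 - 1856) = 7886 - √(-6636) = 7886 - 2*I*√1659 ≈ 7886.0 - 81.462*I)
E(-131, -10) - O = 167 - (7886 - 2*I*√1659) = 167 + (-7886 + 2*I*√1659) = -7719 + 2*I*√1659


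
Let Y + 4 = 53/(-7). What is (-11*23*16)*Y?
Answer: 327888/7 ≈ 46841.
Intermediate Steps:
Y = -81/7 (Y = -4 + 53/(-7) = -4 + 53*(-⅐) = -4 - 53/7 = -81/7 ≈ -11.571)
(-11*23*16)*Y = (-11*23*16)*(-81/7) = -253*16*(-81/7) = -4048*(-81/7) = 327888/7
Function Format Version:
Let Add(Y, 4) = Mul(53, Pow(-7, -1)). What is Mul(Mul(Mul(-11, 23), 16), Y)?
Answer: Rational(327888, 7) ≈ 46841.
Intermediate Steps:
Y = Rational(-81, 7) (Y = Add(-4, Mul(53, Pow(-7, -1))) = Add(-4, Mul(53, Rational(-1, 7))) = Add(-4, Rational(-53, 7)) = Rational(-81, 7) ≈ -11.571)
Mul(Mul(Mul(-11, 23), 16), Y) = Mul(Mul(Mul(-11, 23), 16), Rational(-81, 7)) = Mul(Mul(-253, 16), Rational(-81, 7)) = Mul(-4048, Rational(-81, 7)) = Rational(327888, 7)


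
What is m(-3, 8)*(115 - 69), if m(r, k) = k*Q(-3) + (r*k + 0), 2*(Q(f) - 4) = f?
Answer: -184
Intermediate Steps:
Q(f) = 4 + f/2
m(r, k) = 5*k/2 + k*r (m(r, k) = k*(4 + (½)*(-3)) + (r*k + 0) = k*(4 - 3/2) + (k*r + 0) = k*(5/2) + k*r = 5*k/2 + k*r)
m(-3, 8)*(115 - 69) = ((½)*8*(5 + 2*(-3)))*(115 - 69) = ((½)*8*(5 - 6))*46 = ((½)*8*(-1))*46 = -4*46 = -184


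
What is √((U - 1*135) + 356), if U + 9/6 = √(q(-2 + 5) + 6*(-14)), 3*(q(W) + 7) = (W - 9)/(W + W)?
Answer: √(7902 + 12*I*√822)/6 ≈ 14.819 + 0.32245*I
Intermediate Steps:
q(W) = -7 + (-9 + W)/(6*W) (q(W) = -7 + ((W - 9)/(W + W))/3 = -7 + ((-9 + W)/((2*W)))/3 = -7 + ((-9 + W)*(1/(2*W)))/3 = -7 + ((-9 + W)/(2*W))/3 = -7 + (-9 + W)/(6*W))
U = -3/2 + I*√822/3 (U = -3/2 + √((-9 - 41*(-2 + 5))/(6*(-2 + 5)) + 6*(-14)) = -3/2 + √((⅙)*(-9 - 41*3)/3 - 84) = -3/2 + √((⅙)*(⅓)*(-9 - 123) - 84) = -3/2 + √((⅙)*(⅓)*(-132) - 84) = -3/2 + √(-22/3 - 84) = -3/2 + √(-274/3) = -3/2 + I*√822/3 ≈ -1.5 + 9.5569*I)
√((U - 1*135) + 356) = √(((-3/2 + I*√822/3) - 1*135) + 356) = √(((-3/2 + I*√822/3) - 135) + 356) = √((-273/2 + I*√822/3) + 356) = √(439/2 + I*√822/3)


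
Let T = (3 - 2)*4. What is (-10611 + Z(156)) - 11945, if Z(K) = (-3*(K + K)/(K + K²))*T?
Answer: -3541316/157 ≈ -22556.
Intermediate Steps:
T = 4 (T = 1*4 = 4)
Z(K) = -24*K/(K + K²) (Z(K) = -3*(K + K)/(K + K²)*4 = -3*2*K/(K + K²)*4 = -6*K/(K + K²)*4 = -24*K/(K + K²))
(-10611 + Z(156)) - 11945 = (-10611 - 24/(1 + 156)) - 11945 = (-10611 - 24/157) - 11945 = -1665951/157 - 11945 = -3541316/157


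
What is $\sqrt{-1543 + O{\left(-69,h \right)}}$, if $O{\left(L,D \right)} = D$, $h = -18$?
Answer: $i \sqrt{1561} \approx 39.51 i$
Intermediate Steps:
$\sqrt{-1543 + O{\left(-69,h \right)}} = \sqrt{-1543 - 18} = \sqrt{-1561} = i \sqrt{1561}$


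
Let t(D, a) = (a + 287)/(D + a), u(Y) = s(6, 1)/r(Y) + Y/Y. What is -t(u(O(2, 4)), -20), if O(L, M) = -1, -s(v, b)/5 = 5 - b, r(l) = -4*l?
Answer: 89/8 ≈ 11.125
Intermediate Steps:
s(v, b) = -25 + 5*b (s(v, b) = -5*(5 - b) = -25 + 5*b)
u(Y) = 1 + 5/Y (u(Y) = (-25 + 5*1)/((-4*Y)) + Y/Y = (-25 + 5)*(-1/(4*Y)) + 1 = -(-5)/Y + 1 = 5/Y + 1 = 1 + 5/Y)
t(D, a) = (287 + a)/(D + a)
-t(u(O(2, 4)), -20) = -(287 - 20)/((5 - 1)/(-1) - 20) = -267/(-1*4 - 20) = -267/(-4 - 20) = -267/(-24) = -(-1)*267/24 = -1*(-89/8) = 89/8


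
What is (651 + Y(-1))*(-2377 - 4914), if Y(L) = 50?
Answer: -5110991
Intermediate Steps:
(651 + Y(-1))*(-2377 - 4914) = (651 + 50)*(-2377 - 4914) = 701*(-7291) = -5110991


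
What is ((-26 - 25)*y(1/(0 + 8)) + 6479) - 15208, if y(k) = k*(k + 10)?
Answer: -562787/64 ≈ -8793.5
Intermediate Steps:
y(k) = k*(10 + k)
((-26 - 25)*y(1/(0 + 8)) + 6479) - 15208 = ((-26 - 25)*((10 + 1/(0 + 8))/(0 + 8)) + 6479) - 15208 = (-51*(10 + 1/8)/8 + 6479) - 15208 = (-51*(10 + ⅛)/8 + 6479) - 15208 = (-51*81/(8*8) + 6479) - 15208 = (-51*81/64 + 6479) - 15208 = (-4131/64 + 6479) - 15208 = 410525/64 - 15208 = -562787/64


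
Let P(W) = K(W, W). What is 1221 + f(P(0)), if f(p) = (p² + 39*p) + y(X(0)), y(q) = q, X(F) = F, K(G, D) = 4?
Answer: 1393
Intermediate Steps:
P(W) = 4
f(p) = p² + 39*p (f(p) = (p² + 39*p) + 0 = p² + 39*p)
1221 + f(P(0)) = 1221 + 4*(39 + 4) = 1221 + 4*43 = 1221 + 172 = 1393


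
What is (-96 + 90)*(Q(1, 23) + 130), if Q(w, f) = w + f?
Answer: -924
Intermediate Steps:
Q(w, f) = f + w
(-96 + 90)*(Q(1, 23) + 130) = (-96 + 90)*((23 + 1) + 130) = -6*(24 + 130) = -6*154 = -924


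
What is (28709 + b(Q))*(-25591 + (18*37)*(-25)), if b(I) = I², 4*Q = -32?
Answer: -1215400293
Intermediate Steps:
Q = -8 (Q = (¼)*(-32) = -8)
(28709 + b(Q))*(-25591 + (18*37)*(-25)) = (28709 + (-8)²)*(-25591 + (18*37)*(-25)) = (28709 + 64)*(-25591 + 666*(-25)) = 28773*(-25591 - 16650) = 28773*(-42241) = -1215400293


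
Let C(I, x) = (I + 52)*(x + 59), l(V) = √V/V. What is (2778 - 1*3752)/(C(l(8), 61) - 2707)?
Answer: -3441142/12480289 + 29220*√2/12480289 ≈ -0.27242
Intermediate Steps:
l(V) = V^(-½)
C(I, x) = (52 + I)*(59 + x)
(2778 - 1*3752)/(C(l(8), 61) - 2707) = (2778 - 1*3752)/((3068 + 52*61 + 59/√8 + 61/√8) - 2707) = (2778 - 3752)/((3068 + 3172 + 59*(√2/4) + (√2/4)*61) - 2707) = -974/((3068 + 3172 + 59*√2/4 + 61*√2/4) - 2707) = -974/((6240 + 30*√2) - 2707) = -974/(3533 + 30*√2)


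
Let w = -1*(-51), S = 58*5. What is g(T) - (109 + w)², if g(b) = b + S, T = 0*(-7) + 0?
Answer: -25310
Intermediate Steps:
S = 290
T = 0 (T = 0 + 0 = 0)
w = 51
g(b) = 290 + b (g(b) = b + 290 = 290 + b)
g(T) - (109 + w)² = (290 + 0) - (109 + 51)² = 290 - 1*160² = 290 - 1*25600 = 290 - 25600 = -25310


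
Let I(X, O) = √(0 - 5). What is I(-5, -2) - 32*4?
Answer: -128 + I*√5 ≈ -128.0 + 2.2361*I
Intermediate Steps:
I(X, O) = I*√5 (I(X, O) = √(-5) = I*√5)
I(-5, -2) - 32*4 = I*√5 - 32*4 = I*√5 - 128 = -128 + I*√5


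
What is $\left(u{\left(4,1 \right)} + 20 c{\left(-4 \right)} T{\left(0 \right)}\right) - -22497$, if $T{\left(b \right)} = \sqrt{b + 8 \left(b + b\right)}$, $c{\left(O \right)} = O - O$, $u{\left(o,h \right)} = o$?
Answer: $22501$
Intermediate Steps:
$c{\left(O \right)} = 0$
$T{\left(b \right)} = \sqrt{17} \sqrt{b}$ ($T{\left(b \right)} = \sqrt{b + 8 \cdot 2 b} = \sqrt{b + 16 b} = \sqrt{17 b} = \sqrt{17} \sqrt{b}$)
$\left(u{\left(4,1 \right)} + 20 c{\left(-4 \right)} T{\left(0 \right)}\right) - -22497 = \left(4 + 20 \cdot 0 \sqrt{17} \sqrt{0}\right) - -22497 = \left(4 + 0 \sqrt{17} \cdot 0\right) + 22497 = \left(4 + 0 \cdot 0\right) + 22497 = \left(4 + 0\right) + 22497 = 4 + 22497 = 22501$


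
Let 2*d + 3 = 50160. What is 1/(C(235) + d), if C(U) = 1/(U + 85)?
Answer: 320/8025121 ≈ 3.9875e-5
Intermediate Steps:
d = 50157/2 (d = -3/2 + (½)*50160 = -3/2 + 25080 = 50157/2 ≈ 25079.)
C(U) = 1/(85 + U)
1/(C(235) + d) = 1/(1/(85 + 235) + 50157/2) = 1/(1/320 + 50157/2) = 1/(8025121/320) = 320/8025121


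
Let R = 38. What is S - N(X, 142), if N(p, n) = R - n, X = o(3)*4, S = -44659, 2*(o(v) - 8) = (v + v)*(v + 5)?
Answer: -44555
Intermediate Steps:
o(v) = 8 + v*(5 + v) (o(v) = 8 + ((v + v)*(v + 5))/2 = 8 + ((2*v)*(5 + v))/2 = 8 + (2*v*(5 + v))/2 = 8 + v*(5 + v))
X = 128 (X = (8 + 3² + 5*3)*4 = (8 + 9 + 15)*4 = 32*4 = 128)
N(p, n) = 38 - n
S - N(X, 142) = -44659 - (38 - 1*142) = -44659 - (38 - 142) = -44659 - 1*(-104) = -44659 + 104 = -44555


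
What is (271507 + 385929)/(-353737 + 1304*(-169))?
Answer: -657436/574113 ≈ -1.1451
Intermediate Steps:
(271507 + 385929)/(-353737 + 1304*(-169)) = 657436/(-353737 - 220376) = 657436/(-574113) = 657436*(-1/574113) = -657436/574113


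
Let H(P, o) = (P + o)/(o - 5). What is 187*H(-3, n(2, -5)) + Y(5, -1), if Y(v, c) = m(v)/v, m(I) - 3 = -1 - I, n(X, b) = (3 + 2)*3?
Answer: 1119/5 ≈ 223.80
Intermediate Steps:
n(X, b) = 15 (n(X, b) = 5*3 = 15)
m(I) = 2 - I (m(I) = 3 + (-1 - I) = 2 - I)
Y(v, c) = (2 - v)/v
H(P, o) = (P + o)/(-5 + o)
187*H(-3, n(2, -5)) + Y(5, -1) = 187*((-3 + 15)/(-5 + 15)) + (2 - 1*5)/5 = 187*(12/10) + (2 - 5)/5 = 187*((⅒)*12) + (⅕)*(-3) = 187*(6/5) - ⅗ = 1122/5 - ⅗ = 1119/5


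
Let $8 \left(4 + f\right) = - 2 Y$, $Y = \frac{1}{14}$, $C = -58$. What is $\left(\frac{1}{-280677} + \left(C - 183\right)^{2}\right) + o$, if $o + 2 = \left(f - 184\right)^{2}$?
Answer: $\frac{82237121807909}{880203072} \approx 93430.0$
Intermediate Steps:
$Y = \frac{1}{14} \approx 0.071429$
$f = - \frac{225}{56}$ ($f = -4 + \frac{\left(-2\right) \frac{1}{14}}{8} = -4 + \frac{1}{8} \left(- \frac{1}{7}\right) = -4 - \frac{1}{56} = - \frac{225}{56} \approx -4.0179$)
$o = \frac{110853569}{3136}$ ($o = -2 + \left(- \frac{225}{56} - 184\right)^{2} = -2 + \left(- \frac{10529}{56}\right)^{2} = -2 + \frac{110859841}{3136} = \frac{110853569}{3136} \approx 35349.0$)
$\left(\frac{1}{-280677} + \left(C - 183\right)^{2}\right) + o = \left(\frac{1}{-280677} + \left(-58 - 183\right)^{2}\right) + \frac{110853569}{3136} = \left(- \frac{1}{280677} + \left(-241\right)^{2}\right) + \frac{110853569}{3136} = \left(- \frac{1}{280677} + 58081\right) + \frac{110853569}{3136} = \frac{16302000836}{280677} + \frac{110853569}{3136} = \frac{82237121807909}{880203072}$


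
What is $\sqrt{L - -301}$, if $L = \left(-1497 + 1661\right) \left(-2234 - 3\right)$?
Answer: $i \sqrt{366567} \approx 605.45 i$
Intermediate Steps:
$L = -366868$ ($L = 164 \left(-2237\right) = -366868$)
$\sqrt{L - -301} = \sqrt{-366868 - -301} = \sqrt{-366868 + 301} = \sqrt{-366567} = i \sqrt{366567}$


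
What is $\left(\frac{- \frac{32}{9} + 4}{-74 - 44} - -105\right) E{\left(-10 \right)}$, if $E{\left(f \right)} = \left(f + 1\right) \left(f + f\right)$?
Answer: $\frac{1115060}{59} \approx 18899.0$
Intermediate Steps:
$E{\left(f \right)} = 2 f \left(1 + f\right)$ ($E{\left(f \right)} = \left(1 + f\right) 2 f = 2 f \left(1 + f\right)$)
$\left(\frac{- \frac{32}{9} + 4}{-74 - 44} - -105\right) E{\left(-10 \right)} = \left(\frac{- \frac{32}{9} + 4}{-74 - 44} - -105\right) 2 \left(-10\right) \left(1 - 10\right) = \left(\frac{\left(-32\right) \frac{1}{9} + 4}{-118} + 105\right) 2 \left(-10\right) \left(-9\right) = \left(\left(- \frac{32}{9} + 4\right) \left(- \frac{1}{118}\right) + 105\right) 180 = \left(\frac{4}{9} \left(- \frac{1}{118}\right) + 105\right) 180 = \left(- \frac{2}{531} + 105\right) 180 = \frac{55753}{531} \cdot 180 = \frac{1115060}{59}$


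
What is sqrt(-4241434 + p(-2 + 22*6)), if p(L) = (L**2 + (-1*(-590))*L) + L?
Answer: 6*I*sqrt(115214) ≈ 2036.6*I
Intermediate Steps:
p(L) = L**2 + 591*L (p(L) = (L**2 + 590*L) + L = L**2 + 591*L)
sqrt(-4241434 + p(-2 + 22*6)) = sqrt(-4241434 + (-2 + 22*6)*(591 + (-2 + 22*6))) = sqrt(-4241434 + (-2 + 132)*(591 + (-2 + 132))) = sqrt(-4241434 + 130*(591 + 130)) = sqrt(-4241434 + 130*721) = sqrt(-4241434 + 93730) = sqrt(-4147704) = 6*I*sqrt(115214)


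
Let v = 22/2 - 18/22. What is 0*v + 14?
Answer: 14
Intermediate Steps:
v = 112/11 (v = 22*(½) - 18*1/22 = 11 - 9/11 = 112/11 ≈ 10.182)
0*v + 14 = 0*(112/11) + 14 = 0 + 14 = 14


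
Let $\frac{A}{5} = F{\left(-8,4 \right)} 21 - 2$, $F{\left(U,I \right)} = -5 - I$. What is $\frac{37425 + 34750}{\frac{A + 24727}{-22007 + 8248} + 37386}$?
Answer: $\frac{993055825}{514370202} \approx 1.9306$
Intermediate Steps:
$A = -955$ ($A = 5 \left(\left(-5 - 4\right) 21 - 2\right) = 5 \left(\left(-9\right) 21 - 2\right) = 5 \left(-189 - 2\right) = 5 \left(-191\right) = -955$)
$\frac{37425 + 34750}{\frac{A + 24727}{-22007 + 8248} + 37386} = \frac{37425 + 34750}{\frac{-955 + 24727}{-22007 + 8248} + 37386} = \frac{72175}{\frac{23772}{-13759} + 37386} = \frac{72175}{23772 \left(- \frac{1}{13759}\right) + 37386} = \frac{72175}{- \frac{23772}{13759} + 37386} = \frac{72175}{\frac{514370202}{13759}} = 72175 \cdot \frac{13759}{514370202} = \frac{993055825}{514370202}$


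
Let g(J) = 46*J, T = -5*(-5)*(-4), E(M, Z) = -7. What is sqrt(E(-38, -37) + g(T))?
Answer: I*sqrt(4607) ≈ 67.875*I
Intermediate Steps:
T = -100 (T = 25*(-4) = -100)
sqrt(E(-38, -37) + g(T)) = sqrt(-7 + 46*(-100)) = sqrt(-7 - 4600) = sqrt(-4607) = I*sqrt(4607)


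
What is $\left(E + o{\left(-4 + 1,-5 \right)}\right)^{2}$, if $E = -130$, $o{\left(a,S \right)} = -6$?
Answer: $18496$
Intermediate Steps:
$\left(E + o{\left(-4 + 1,-5 \right)}\right)^{2} = \left(-130 - 6\right)^{2} = \left(-136\right)^{2} = 18496$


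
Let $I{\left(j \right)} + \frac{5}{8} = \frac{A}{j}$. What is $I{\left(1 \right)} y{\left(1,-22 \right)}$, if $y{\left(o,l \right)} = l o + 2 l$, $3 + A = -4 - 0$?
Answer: $\frac{2013}{4} \approx 503.25$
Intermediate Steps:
$A = -7$ ($A = -3 - 4 = -7$)
$y{\left(o,l \right)} = 2 l + l o$
$I{\left(j \right)} = - \frac{5}{8} - \frac{7}{j}$
$I{\left(1 \right)} y{\left(1,-22 \right)} = \left(- \frac{5}{8} - \frac{7}{1}\right) \left(- 22 \left(2 + 1\right)\right) = \left(- \frac{5}{8} - 7\right) \left(\left(-22\right) 3\right) = \left(- \frac{5}{8} - 7\right) \left(-66\right) = \left(- \frac{61}{8}\right) \left(-66\right) = \frac{2013}{4}$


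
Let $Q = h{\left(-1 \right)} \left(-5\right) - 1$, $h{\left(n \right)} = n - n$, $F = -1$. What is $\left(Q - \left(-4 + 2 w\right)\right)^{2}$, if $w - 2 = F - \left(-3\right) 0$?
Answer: $1$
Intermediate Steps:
$h{\left(n \right)} = 0$
$w = 1$ ($w = 2 - \left(1 - 0\right) = 2 - 1 = 1$)
$Q = -1$ ($Q = 0 \left(-5\right) - 1 = 0 - 1 = -1$)
$\left(Q - \left(-4 + 2 w\right)\right)^{2} = \left(-1 + \left(\left(-2\right) 1 + 4\right)\right)^{2} = \left(-1 + \left(-2 + 4\right)\right)^{2} = \left(-1 + 2\right)^{2} = 1^{2} = 1$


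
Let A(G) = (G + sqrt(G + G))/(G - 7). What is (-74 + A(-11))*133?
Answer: -175693/18 - 133*I*sqrt(22)/18 ≈ -9760.7 - 34.657*I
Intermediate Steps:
A(G) = (G + sqrt(2)*sqrt(G))/(-7 + G) (A(G) = (G + sqrt(2*G))/(-7 + G) = (G + sqrt(2)*sqrt(G))/(-7 + G))
(-74 + A(-11))*133 = (-74 + (-11 + sqrt(2)*sqrt(-11))/(-7 - 11))*133 = (-74 + (-11 + sqrt(2)*(I*sqrt(11)))/(-18))*133 = (-74 - (-11 + I*sqrt(22))/18)*133 = (-74 + (11/18 - I*sqrt(22)/18))*133 = (-1321/18 - I*sqrt(22)/18)*133 = -175693/18 - 133*I*sqrt(22)/18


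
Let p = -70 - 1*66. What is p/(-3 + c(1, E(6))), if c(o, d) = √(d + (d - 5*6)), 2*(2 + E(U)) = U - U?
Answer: 408/43 + 136*I*√34/43 ≈ 9.4884 + 18.442*I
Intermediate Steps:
E(U) = -2 (E(U) = -2 + (U - U)/2 = -2 + (½)*0 = -2 + 0 = -2)
c(o, d) = √(-30 + 2*d) (c(o, d) = √(d + (d - 30)) = √(d + (-30 + d)) = √(-30 + 2*d))
p = -136 (p = -70 - 66 = -136)
p/(-3 + c(1, E(6))) = -136/(-3 + √(-30 + 2*(-2))) = -136/(-3 + √(-30 - 4)) = -136/(-3 + √(-34)) = -136/(-3 + I*√34)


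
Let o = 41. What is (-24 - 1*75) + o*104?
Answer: 4165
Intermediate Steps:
(-24 - 1*75) + o*104 = (-24 - 1*75) + 41*104 = (-24 - 75) + 4264 = -99 + 4264 = 4165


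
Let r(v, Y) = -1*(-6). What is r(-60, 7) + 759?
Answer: 765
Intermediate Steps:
r(v, Y) = 6
r(-60, 7) + 759 = 6 + 759 = 765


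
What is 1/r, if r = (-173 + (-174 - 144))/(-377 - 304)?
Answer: 681/491 ≈ 1.3870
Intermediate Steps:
r = 491/681 (r = (-173 - 318)/(-681) = -491*(-1/681) = 491/681 ≈ 0.72100)
1/r = 1/(491/681) = 681/491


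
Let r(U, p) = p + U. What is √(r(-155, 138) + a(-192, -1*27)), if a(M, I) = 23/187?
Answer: 2*I*√147543/187 ≈ 4.1082*I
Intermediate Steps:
r(U, p) = U + p
a(M, I) = 23/187 (a(M, I) = 23*(1/187) = 23/187)
√(r(-155, 138) + a(-192, -1*27)) = √((-155 + 138) + 23/187) = √(-17 + 23/187) = √(-3156/187) = 2*I*√147543/187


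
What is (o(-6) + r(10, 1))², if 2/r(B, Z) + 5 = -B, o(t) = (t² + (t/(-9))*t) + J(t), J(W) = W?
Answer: 150544/225 ≈ 669.08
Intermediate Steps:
o(t) = t + 8*t²/9 (o(t) = (t² + (t/(-9))*t) + t = (t² + (t*(-⅑))*t) + t = (t² + (-t/9)*t) + t = (t² - t²/9) + t = 8*t²/9 + t = t + 8*t²/9)
r(B, Z) = 2/(-5 - B)
(o(-6) + r(10, 1))² = ((⅑)*(-6)*(9 + 8*(-6)) - 2/(5 + 10))² = ((⅑)*(-6)*(9 - 48) - 2/15)² = ((⅑)*(-6)*(-39) - 2*1/15)² = (26 - 2/15)² = (388/15)² = 150544/225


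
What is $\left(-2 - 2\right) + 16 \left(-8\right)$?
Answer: $-132$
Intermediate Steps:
$\left(-2 - 2\right) + 16 \left(-8\right) = \left(-2 - 2\right) - 128 = -4 - 128 = -132$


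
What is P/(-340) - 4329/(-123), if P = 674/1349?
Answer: 330909373/9402530 ≈ 35.194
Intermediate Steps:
P = 674/1349 (P = 674*(1/1349) = 674/1349 ≈ 0.49963)
P/(-340) - 4329/(-123) = (674/1349)/(-340) - 4329/(-123) = (674/1349)*(-1/340) - 4329*(-1/123) = -337/229330 + 1443/41 = 330909373/9402530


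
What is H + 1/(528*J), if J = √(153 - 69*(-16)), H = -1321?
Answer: -1321 + √1257/663696 ≈ -1321.0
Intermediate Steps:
J = √1257 (J = √(153 + 1104) = √1257 ≈ 35.454)
H + 1/(528*J) = -1321 + 1/(528*(√1257)) = -1321 + (√1257/1257)/528 = -1321 + √1257/663696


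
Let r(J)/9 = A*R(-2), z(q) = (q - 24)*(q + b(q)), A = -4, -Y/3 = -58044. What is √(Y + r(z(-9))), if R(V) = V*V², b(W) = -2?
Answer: 6*√4845 ≈ 417.64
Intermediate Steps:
Y = 174132 (Y = -3*(-58044) = 174132)
R(V) = V³
z(q) = (-24 + q)*(-2 + q) (z(q) = (q - 24)*(q - 2) = (-24 + q)*(-2 + q))
r(J) = 288 (r(J) = 9*(-4*(-2)³) = 9*(-4*(-8)) = 9*32 = 288)
√(Y + r(z(-9))) = √(174132 + 288) = √174420 = 6*√4845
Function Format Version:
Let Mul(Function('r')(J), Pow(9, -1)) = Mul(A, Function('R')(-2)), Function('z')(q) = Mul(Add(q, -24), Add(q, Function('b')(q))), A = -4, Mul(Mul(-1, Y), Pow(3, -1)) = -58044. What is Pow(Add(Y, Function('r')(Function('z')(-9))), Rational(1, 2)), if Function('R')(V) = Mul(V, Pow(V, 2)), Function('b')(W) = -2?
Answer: Mul(6, Pow(4845, Rational(1, 2))) ≈ 417.64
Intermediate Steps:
Y = 174132 (Y = Mul(-3, -58044) = 174132)
Function('R')(V) = Pow(V, 3)
Function('z')(q) = Mul(Add(-24, q), Add(-2, q)) (Function('z')(q) = Mul(Add(q, -24), Add(q, -2)) = Mul(Add(-24, q), Add(-2, q)))
Function('r')(J) = 288 (Function('r')(J) = Mul(9, Mul(-4, Pow(-2, 3))) = Mul(9, Mul(-4, -8)) = Mul(9, 32) = 288)
Pow(Add(Y, Function('r')(Function('z')(-9))), Rational(1, 2)) = Pow(Add(174132, 288), Rational(1, 2)) = Pow(174420, Rational(1, 2)) = Mul(6, Pow(4845, Rational(1, 2)))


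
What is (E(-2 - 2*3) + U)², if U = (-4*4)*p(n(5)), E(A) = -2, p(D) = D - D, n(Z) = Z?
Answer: 4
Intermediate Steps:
p(D) = 0
U = 0 (U = -4*4*0 = -16*0 = 0)
(E(-2 - 2*3) + U)² = (-2 + 0)² = (-2)² = 4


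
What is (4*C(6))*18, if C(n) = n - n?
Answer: 0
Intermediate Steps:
C(n) = 0
(4*C(6))*18 = (4*0)*18 = 0*18 = 0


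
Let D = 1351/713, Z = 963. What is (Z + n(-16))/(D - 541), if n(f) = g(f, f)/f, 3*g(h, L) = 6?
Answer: -5492239/3075056 ≈ -1.7861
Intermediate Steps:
D = 1351/713 (D = 1351*(1/713) = 1351/713 ≈ 1.8948)
g(h, L) = 2 (g(h, L) = (⅓)*6 = 2)
n(f) = 2/f
(Z + n(-16))/(D - 541) = (963 + 2/(-16))/(1351/713 - 541) = (963 + 2*(-1/16))/(-384382/713) = -713*(963 - ⅛)/384382 = -713/384382*7703/8 = -5492239/3075056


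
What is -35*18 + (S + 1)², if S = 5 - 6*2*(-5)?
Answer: 3726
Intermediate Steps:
S = 65 (S = 5 - 12*(-5) = 5 - 1*(-60) = 5 + 60 = 65)
-35*18 + (S + 1)² = -35*18 + (65 + 1)² = -630 + 66² = -630 + 4356 = 3726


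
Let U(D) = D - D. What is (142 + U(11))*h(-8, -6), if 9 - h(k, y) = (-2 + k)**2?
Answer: -12922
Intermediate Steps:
U(D) = 0
h(k, y) = 9 - (-2 + k)**2
(142 + U(11))*h(-8, -6) = (142 + 0)*(9 - (-2 - 8)**2) = 142*(9 - 1*(-10)**2) = 142*(9 - 1*100) = 142*(9 - 100) = 142*(-91) = -12922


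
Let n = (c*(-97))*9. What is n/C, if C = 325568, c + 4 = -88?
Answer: 20079/81392 ≈ 0.24670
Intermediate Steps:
c = -92 (c = -4 - 88 = -92)
n = 80316 (n = -92*(-97)*9 = 8924*9 = 80316)
n/C = 80316/325568 = 80316*(1/325568) = 20079/81392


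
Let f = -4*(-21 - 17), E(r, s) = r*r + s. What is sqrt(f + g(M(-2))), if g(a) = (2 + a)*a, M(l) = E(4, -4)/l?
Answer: 4*sqrt(11) ≈ 13.266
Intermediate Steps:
E(r, s) = s + r**2 (E(r, s) = r**2 + s = s + r**2)
M(l) = 12/l (M(l) = (-4 + 4**2)/l = (-4 + 16)/l = 12/l)
f = 152 (f = -4*(-38) = 152)
g(a) = a*(2 + a)
sqrt(f + g(M(-2))) = sqrt(152 + (12/(-2))*(2 + 12/(-2))) = sqrt(152 + (12*(-1/2))*(2 + 12*(-1/2))) = sqrt(152 - 6*(2 - 6)) = sqrt(152 - 6*(-4)) = sqrt(152 + 24) = sqrt(176) = 4*sqrt(11)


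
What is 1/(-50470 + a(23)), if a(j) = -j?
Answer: -1/50493 ≈ -1.9805e-5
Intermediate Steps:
1/(-50470 + a(23)) = 1/(-50470 - 1*23) = 1/(-50470 - 23) = 1/(-50493) = -1/50493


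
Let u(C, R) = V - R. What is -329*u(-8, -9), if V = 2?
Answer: -3619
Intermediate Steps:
u(C, R) = 2 - R
-329*u(-8, -9) = -329*(2 - 1*(-9)) = -329*(2 + 9) = -329*11 = -3619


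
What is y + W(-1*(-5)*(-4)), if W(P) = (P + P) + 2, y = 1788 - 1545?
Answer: 205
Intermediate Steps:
y = 243
W(P) = 2 + 2*P (W(P) = 2*P + 2 = 2 + 2*P)
y + W(-1*(-5)*(-4)) = 243 + (2 + 2*(-1*(-5)*(-4))) = 243 + (2 + 2*(5*(-4))) = 243 + (2 + 2*(-20)) = 243 + (2 - 40) = 243 - 38 = 205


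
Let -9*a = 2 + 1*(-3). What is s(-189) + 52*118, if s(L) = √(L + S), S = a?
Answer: 6136 + 10*I*√17/3 ≈ 6136.0 + 13.744*I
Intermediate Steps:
a = ⅑ (a = -(2 + 1*(-3))/9 = -(2 - 3)/9 = -⅑*(-1) = ⅑ ≈ 0.11111)
S = ⅑ ≈ 0.11111
s(L) = √(⅑ + L) (s(L) = √(L + ⅑) = √(⅑ + L))
s(-189) + 52*118 = √(1 + 9*(-189))/3 + 52*118 = √(1 - 1701)/3 + 6136 = √(-1700)/3 + 6136 = (10*I*√17)/3 + 6136 = 10*I*√17/3 + 6136 = 6136 + 10*I*√17/3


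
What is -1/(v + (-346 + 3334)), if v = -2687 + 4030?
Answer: -1/4331 ≈ -0.00023089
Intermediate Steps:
v = 1343
-1/(v + (-346 + 3334)) = -1/(1343 + (-346 + 3334)) = -1/(1343 + 2988) = -1/4331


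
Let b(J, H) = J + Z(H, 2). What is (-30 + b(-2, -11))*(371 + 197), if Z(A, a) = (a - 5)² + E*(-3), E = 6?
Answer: -23288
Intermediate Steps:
Z(A, a) = -18 + (-5 + a)² (Z(A, a) = (a - 5)² + 6*(-3) = (-5 + a)² - 18 = -18 + (-5 + a)²)
b(J, H) = -9 + J (b(J, H) = J + (-18 + (-5 + 2)²) = J + (-18 + (-3)²) = J + (-18 + 9) = J - 9 = -9 + J)
(-30 + b(-2, -11))*(371 + 197) = (-30 + (-9 - 2))*(371 + 197) = (-30 - 11)*568 = -41*568 = -23288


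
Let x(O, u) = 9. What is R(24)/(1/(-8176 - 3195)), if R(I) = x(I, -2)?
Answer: -102339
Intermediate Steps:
R(I) = 9
R(24)/(1/(-8176 - 3195)) = 9/(1/(-8176 - 3195)) = 9/(1/(-11371)) = 9/(-1/11371) = 9*(-11371) = -102339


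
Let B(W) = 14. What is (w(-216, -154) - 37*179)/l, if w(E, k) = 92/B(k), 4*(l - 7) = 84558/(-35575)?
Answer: -20989250/20321 ≈ -1032.9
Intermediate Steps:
l = 455771/71150 (l = 7 + (84558/(-35575))/4 = 7 + (84558*(-1/35575))/4 = 7 + (¼)*(-84558/35575) = 7 - 42279/71150 = 455771/71150 ≈ 6.4058)
w(E, k) = 46/7 (w(E, k) = 92/14 = 92*(1/14) = 46/7)
(w(-216, -154) - 37*179)/l = (46/7 - 37*179)/(455771/71150) = (46/7 - 1*6623)*(71150/455771) = (46/7 - 6623)*(71150/455771) = -46315/7*71150/455771 = -20989250/20321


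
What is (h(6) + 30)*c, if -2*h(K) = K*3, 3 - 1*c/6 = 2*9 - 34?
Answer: 2394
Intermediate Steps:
c = 114 (c = 18 - 6*(2*9 - 34) = 18 - 6*(18 - 34) = 18 - 6*(-16) = 18 + 96 = 114)
h(K) = -3*K/2 (h(K) = -K*3/2 = -3*K/2)
(h(6) + 30)*c = (-3/2*6 + 30)*114 = (-9 + 30)*114 = 21*114 = 2394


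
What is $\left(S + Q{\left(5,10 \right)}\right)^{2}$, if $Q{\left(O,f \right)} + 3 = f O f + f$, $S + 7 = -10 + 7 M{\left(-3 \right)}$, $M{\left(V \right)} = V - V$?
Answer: $240100$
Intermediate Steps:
$M{\left(V \right)} = 0$
$S = -17$ ($S = -7 + \left(-10 + 7 \cdot 0\right) = -7 + \left(-10 + 0\right) = -7 - 10 = -17$)
$Q{\left(O,f \right)} = -3 + f + O f^{2}$ ($Q{\left(O,f \right)} = -3 + \left(f O f + f\right) = -3 + \left(O f f + f\right) = -3 + \left(O f^{2} + f\right) = -3 + \left(f + O f^{2}\right) = -3 + f + O f^{2}$)
$\left(S + Q{\left(5,10 \right)}\right)^{2} = \left(-17 + \left(-3 + 10 + 5 \cdot 10^{2}\right)\right)^{2} = \left(-17 + \left(-3 + 10 + 5 \cdot 100\right)\right)^{2} = \left(-17 + \left(-3 + 10 + 500\right)\right)^{2} = \left(-17 + 507\right)^{2} = 490^{2} = 240100$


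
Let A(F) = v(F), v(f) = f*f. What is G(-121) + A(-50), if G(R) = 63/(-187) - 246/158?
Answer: 36904522/14773 ≈ 2498.1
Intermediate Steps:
v(f) = f²
A(F) = F²
G(R) = -27978/14773 (G(R) = 63*(-1/187) - 246*1/158 = -63/187 - 123/79 = -27978/14773)
G(-121) + A(-50) = -27978/14773 + (-50)² = -27978/14773 + 2500 = 36904522/14773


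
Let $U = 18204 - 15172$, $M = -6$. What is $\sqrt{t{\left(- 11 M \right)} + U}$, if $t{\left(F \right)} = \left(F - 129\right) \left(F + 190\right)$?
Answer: $2 i \sqrt{3274} \approx 114.44 i$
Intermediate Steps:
$U = 3032$
$t{\left(F \right)} = \left(-129 + F\right) \left(190 + F\right)$
$\sqrt{t{\left(- 11 M \right)} + U} = \sqrt{\left(-24510 + \left(\left(-11\right) \left(-6\right)\right)^{2} + 61 \left(\left(-11\right) \left(-6\right)\right)\right) + 3032} = \sqrt{\left(-24510 + 66^{2} + 61 \cdot 66\right) + 3032} = \sqrt{\left(-24510 + 4356 + 4026\right) + 3032} = \sqrt{-16128 + 3032} = \sqrt{-13096} = 2 i \sqrt{3274}$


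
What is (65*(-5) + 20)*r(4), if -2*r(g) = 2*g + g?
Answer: 1830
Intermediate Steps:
r(g) = -3*g/2 (r(g) = -(2*g + g)/2 = -3*g/2)
(65*(-5) + 20)*r(4) = (65*(-5) + 20)*(-3/2*4) = (-325 + 20)*(-6) = -305*(-6) = 1830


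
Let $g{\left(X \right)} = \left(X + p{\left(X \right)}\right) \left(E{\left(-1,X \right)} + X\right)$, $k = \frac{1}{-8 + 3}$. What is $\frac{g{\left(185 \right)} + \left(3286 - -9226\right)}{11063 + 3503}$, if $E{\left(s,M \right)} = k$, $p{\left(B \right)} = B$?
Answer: $\frac{40444}{7283} \approx 5.5532$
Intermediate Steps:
$k = - \frac{1}{5}$ ($k = \frac{1}{-5} = - \frac{1}{5} \approx -0.2$)
$E{\left(s,M \right)} = - \frac{1}{5}$
$g{\left(X \right)} = 2 X \left(- \frac{1}{5} + X\right)$ ($g{\left(X \right)} = \left(X + X\right) \left(- \frac{1}{5} + X\right) = 2 X \left(- \frac{1}{5} + X\right)$)
$\frac{g{\left(185 \right)} + \left(3286 - -9226\right)}{11063 + 3503} = \frac{\frac{2}{5} \cdot 185 \left(-1 + 5 \cdot 185\right) + \left(3286 - -9226\right)}{11063 + 3503} = \frac{\frac{2}{5} \cdot 185 \left(-1 + 925\right) + \left(3286 + 9226\right)}{14566} = \left(\frac{2}{5} \cdot 185 \cdot 924 + 12512\right) \frac{1}{14566} = \left(68376 + 12512\right) \frac{1}{14566} = 80888 \cdot \frac{1}{14566} = \frac{40444}{7283}$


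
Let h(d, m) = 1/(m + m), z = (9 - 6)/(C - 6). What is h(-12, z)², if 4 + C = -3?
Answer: 169/36 ≈ 4.6944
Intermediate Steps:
C = -7 (C = -4 - 3 = -7)
z = -3/13 (z = (9 - 6)/(-7 - 6) = 3/(-13) = 3*(-1/13) = -3/13 ≈ -0.23077)
h(d, m) = 1/(2*m)
h(-12, z)² = (1/(2*(-3/13)))² = ((½)*(-13/3))² = (-13/6)² = 169/36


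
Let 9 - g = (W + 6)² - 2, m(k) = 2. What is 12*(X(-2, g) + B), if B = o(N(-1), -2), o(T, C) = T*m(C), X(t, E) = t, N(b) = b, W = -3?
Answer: -48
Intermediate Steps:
g = 2 (g = 9 - ((-3 + 6)² - 2) = 9 - (3² - 2) = 9 - (9 - 2) = 9 - 1*7 = 9 - 7 = 2)
o(T, C) = 2*T (o(T, C) = T*2 = 2*T)
B = -2 (B = 2*(-1) = -2)
12*(X(-2, g) + B) = 12*(-2 - 2) = 12*(-4) = -48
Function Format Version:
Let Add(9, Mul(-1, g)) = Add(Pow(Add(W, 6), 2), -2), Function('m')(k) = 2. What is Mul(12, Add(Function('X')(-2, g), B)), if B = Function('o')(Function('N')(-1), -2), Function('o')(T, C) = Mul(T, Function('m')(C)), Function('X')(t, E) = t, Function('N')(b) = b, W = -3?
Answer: -48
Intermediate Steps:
g = 2 (g = Add(9, Mul(-1, Add(Pow(Add(-3, 6), 2), -2))) = Add(9, Mul(-1, Add(Pow(3, 2), -2))) = Add(9, Mul(-1, Add(9, -2))) = Add(9, Mul(-1, 7)) = Add(9, -7) = 2)
Function('o')(T, C) = Mul(2, T) (Function('o')(T, C) = Mul(T, 2) = Mul(2, T))
B = -2 (B = Mul(2, -1) = -2)
Mul(12, Add(Function('X')(-2, g), B)) = Mul(12, Add(-2, -2)) = Mul(12, -4) = -48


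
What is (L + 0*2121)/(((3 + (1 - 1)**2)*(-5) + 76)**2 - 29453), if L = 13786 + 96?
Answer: -6941/12866 ≈ -0.53948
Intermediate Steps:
L = 13882
(L + 0*2121)/(((3 + (1 - 1)**2)*(-5) + 76)**2 - 29453) = (13882 + 0*2121)/(((3 + (1 - 1)**2)*(-5) + 76)**2 - 29453) = (13882 + 0)/(((3 + 0**2)*(-5) + 76)**2 - 29453) = 13882/(((3 + 0)*(-5) + 76)**2 - 29453) = 13882/((3*(-5) + 76)**2 - 29453) = 13882/((-15 + 76)**2 - 29453) = 13882/(61**2 - 29453) = 13882/(3721 - 29453) = 13882/(-25732) = 13882*(-1/25732) = -6941/12866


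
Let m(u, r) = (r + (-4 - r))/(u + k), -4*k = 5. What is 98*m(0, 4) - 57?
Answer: 1283/5 ≈ 256.60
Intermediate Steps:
k = -5/4 (k = -¼*5 = -5/4 ≈ -1.2500)
m(u, r) = -4/(-5/4 + u) (m(u, r) = (r + (-4 - r))/(u - 5/4) = -4/(-5/4 + u))
98*m(0, 4) - 57 = 98*(-16/(-5 + 4*0)) - 57 = 98*(-16/(-5 + 0)) - 57 = 98*(-16/(-5)) - 57 = 98*(-16*(-⅕)) - 57 = 98*(16/5) - 57 = 1568/5 - 57 = 1283/5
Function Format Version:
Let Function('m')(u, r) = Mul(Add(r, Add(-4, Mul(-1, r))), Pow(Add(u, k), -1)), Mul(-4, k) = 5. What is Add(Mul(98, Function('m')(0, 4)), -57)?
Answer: Rational(1283, 5) ≈ 256.60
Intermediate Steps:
k = Rational(-5, 4) (k = Mul(Rational(-1, 4), 5) = Rational(-5, 4) ≈ -1.2500)
Function('m')(u, r) = Mul(-4, Pow(Add(Rational(-5, 4), u), -1)) (Function('m')(u, r) = Mul(Add(r, Add(-4, Mul(-1, r))), Pow(Add(u, Rational(-5, 4)), -1)) = Mul(-4, Pow(Add(Rational(-5, 4), u), -1)))
Add(Mul(98, Function('m')(0, 4)), -57) = Add(Mul(98, Mul(-16, Pow(Add(-5, Mul(4, 0)), -1))), -57) = Add(Mul(98, Mul(-16, Pow(Add(-5, 0), -1))), -57) = Add(Mul(98, Mul(-16, Pow(-5, -1))), -57) = Add(Mul(98, Mul(-16, Rational(-1, 5))), -57) = Add(Mul(98, Rational(16, 5)), -57) = Add(Rational(1568, 5), -57) = Rational(1283, 5)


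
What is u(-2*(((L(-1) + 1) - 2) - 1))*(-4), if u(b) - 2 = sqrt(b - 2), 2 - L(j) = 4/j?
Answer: -8 - 4*I*sqrt(10) ≈ -8.0 - 12.649*I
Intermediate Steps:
L(j) = 2 - 4/j
u(b) = 2 + sqrt(-2 + b) (u(b) = 2 + sqrt(b - 2) = 2 + sqrt(-2 + b))
u(-2*(((L(-1) + 1) - 2) - 1))*(-4) = (2 + sqrt(-2 - 2*((((2 - 4/(-1)) + 1) - 2) - 1)))*(-4) = (2 + sqrt(-2 - 2*((((2 - 4*(-1)) + 1) - 2) - 1)))*(-4) = (2 + sqrt(-2 - 2*((((2 + 4) + 1) - 2) - 1)))*(-4) = (2 + sqrt(-2 - 2*(((6 + 1) - 2) - 1)))*(-4) = (2 + sqrt(-2 - 2*((7 - 2) - 1)))*(-4) = (2 + sqrt(-2 - 2*(5 - 1)))*(-4) = (2 + sqrt(-2 - 2*4))*(-4) = (2 + sqrt(-2 - 8))*(-4) = (2 + sqrt(-10))*(-4) = (2 + I*sqrt(10))*(-4) = -8 - 4*I*sqrt(10)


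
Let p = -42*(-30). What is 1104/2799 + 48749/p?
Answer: 15315499/391860 ≈ 39.084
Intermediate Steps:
p = 1260
1104/2799 + 48749/p = 1104/2799 + 48749/1260 = 1104*(1/2799) + 48749*(1/1260) = 368/933 + 48749/1260 = 15315499/391860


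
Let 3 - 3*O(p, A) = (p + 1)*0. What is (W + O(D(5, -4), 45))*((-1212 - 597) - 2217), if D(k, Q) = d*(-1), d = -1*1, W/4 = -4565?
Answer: 73510734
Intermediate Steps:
W = -18260 (W = 4*(-4565) = -18260)
d = -1
D(k, Q) = 1 (D(k, Q) = -1*(-1) = 1)
O(p, A) = 1 (O(p, A) = 1 - (p + 1)*0/3 = 1 - (1 + p)*0/3 = 1 - 1/3*0 = 1 + 0 = 1)
(W + O(D(5, -4), 45))*((-1212 - 597) - 2217) = (-18260 + 1)*((-1212 - 597) - 2217) = -18259*(-1809 - 2217) = -18259*(-4026) = 73510734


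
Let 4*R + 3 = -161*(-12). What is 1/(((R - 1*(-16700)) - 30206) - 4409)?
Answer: -4/69731 ≈ -5.7363e-5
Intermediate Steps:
R = 1929/4 (R = -3/4 + (-161*(-12))/4 = -3/4 + (1/4)*1932 = -3/4 + 483 = 1929/4 ≈ 482.25)
1/(((R - 1*(-16700)) - 30206) - 4409) = 1/(((1929/4 - 1*(-16700)) - 30206) - 4409) = 1/(((1929/4 + 16700) - 30206) - 4409) = 1/((68729/4 - 30206) - 4409) = 1/(-52095/4 - 4409) = 1/(-69731/4) = -4/69731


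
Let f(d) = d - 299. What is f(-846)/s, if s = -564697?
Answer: 1145/564697 ≈ 0.0020276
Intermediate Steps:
f(d) = -299 + d
f(-846)/s = (-299 - 846)/(-564697) = -1145*(-1/564697) = 1145/564697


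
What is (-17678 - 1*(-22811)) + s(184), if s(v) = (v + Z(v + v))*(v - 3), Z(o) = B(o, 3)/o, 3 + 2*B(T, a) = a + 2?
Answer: 14144997/368 ≈ 38438.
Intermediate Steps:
B(T, a) = -½ + a/2 (B(T, a) = -3/2 + (a + 2)/2 = -3/2 + (2 + a)/2 = -3/2 + (1 + a/2) = -½ + a/2)
Z(o) = 1/o (Z(o) = (-½ + (½)*3)/o = (-½ + 3/2)/o = 1/o)
s(v) = (-3 + v)*(v + 1/(2*v)) (s(v) = (v + 1/(v + v))*(v - 3) = (v + 1/(2*v))*(-3 + v) = (-3 + v)*(v + 1/(2*v)))
(-17678 - 1*(-22811)) + s(184) = (-17678 - 1*(-22811)) + (½ + 184² - 3*184 - 3/2/184) = (-17678 + 22811) + (½ + 33856 - 552 - 3/2*1/184) = 5133 + (½ + 33856 - 552 - 3/368) = 5133 + 12256053/368 = 14144997/368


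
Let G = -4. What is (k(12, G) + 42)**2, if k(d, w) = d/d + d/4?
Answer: 2116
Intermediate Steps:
k(d, w) = 1 + d/4 (k(d, w) = 1 + d*(1/4) = 1 + d/4)
(k(12, G) + 42)**2 = ((1 + (1/4)*12) + 42)**2 = ((1 + 3) + 42)**2 = (4 + 42)**2 = 46**2 = 2116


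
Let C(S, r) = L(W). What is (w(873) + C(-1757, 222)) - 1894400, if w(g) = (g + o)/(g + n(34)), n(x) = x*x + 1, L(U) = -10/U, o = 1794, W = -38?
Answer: -10438135311/5510 ≈ -1.8944e+6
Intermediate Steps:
n(x) = 1 + x**2 (n(x) = x**2 + 1 = 1 + x**2)
w(g) = (1794 + g)/(1157 + g) (w(g) = (g + 1794)/(g + (1 + 34**2)) = (1794 + g)/(g + (1 + 1156)) = (1794 + g)/(g + 1157) = (1794 + g)/(1157 + g))
C(S, r) = 5/19 (C(S, r) = -10/(-38) = -10*(-1/38) = 5/19)
(w(873) + C(-1757, 222)) - 1894400 = ((1794 + 873)/(1157 + 873) + 5/19) - 1894400 = (2667/2030 + 5/19) - 1894400 = ((1/2030)*2667 + 5/19) - 1894400 = (381/290 + 5/19) - 1894400 = 8689/5510 - 1894400 = -10438135311/5510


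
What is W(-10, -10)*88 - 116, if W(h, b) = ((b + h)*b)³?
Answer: 703999884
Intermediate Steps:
W(h, b) = b³*(b + h)³ (W(h, b) = (b*(b + h))³ = b³*(b + h)³)
W(-10, -10)*88 - 116 = ((-10)³*(-10 - 10)³)*88 - 116 = -1000*(-20)³*88 - 116 = -1000*(-8000)*88 - 116 = 8000000*88 - 116 = 704000000 - 116 = 703999884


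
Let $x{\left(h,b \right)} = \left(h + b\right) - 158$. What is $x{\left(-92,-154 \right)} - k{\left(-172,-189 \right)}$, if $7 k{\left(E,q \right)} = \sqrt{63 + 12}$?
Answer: $-404 - \frac{5 \sqrt{3}}{7} \approx -405.24$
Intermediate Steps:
$x{\left(h,b \right)} = -158 + b + h$ ($x{\left(h,b \right)} = \left(b + h\right) - 158 = -158 + b + h$)
$k{\left(E,q \right)} = \frac{5 \sqrt{3}}{7}$ ($k{\left(E,q \right)} = \frac{\sqrt{63 + 12}}{7} = \frac{\sqrt{75}}{7} = \frac{5 \sqrt{3}}{7}$)
$x{\left(-92,-154 \right)} - k{\left(-172,-189 \right)} = \left(-158 - 154 - 92\right) - \frac{5 \sqrt{3}}{7} = -404 - \frac{5 \sqrt{3}}{7}$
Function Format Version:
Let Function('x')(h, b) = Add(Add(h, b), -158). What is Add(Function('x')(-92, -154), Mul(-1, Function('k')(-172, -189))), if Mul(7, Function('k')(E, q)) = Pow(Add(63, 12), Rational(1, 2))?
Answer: Add(-404, Mul(Rational(-5, 7), Pow(3, Rational(1, 2)))) ≈ -405.24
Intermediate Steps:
Function('x')(h, b) = Add(-158, b, h) (Function('x')(h, b) = Add(Add(b, h), -158) = Add(-158, b, h))
Function('k')(E, q) = Mul(Rational(5, 7), Pow(3, Rational(1, 2))) (Function('k')(E, q) = Mul(Rational(1, 7), Pow(Add(63, 12), Rational(1, 2))) = Mul(Rational(1, 7), Pow(75, Rational(1, 2))) = Mul(Rational(1, 7), Mul(5, Pow(3, Rational(1, 2)))) = Mul(Rational(5, 7), Pow(3, Rational(1, 2))))
Add(Function('x')(-92, -154), Mul(-1, Function('k')(-172, -189))) = Add(Add(-158, -154, -92), Mul(-1, Mul(Rational(5, 7), Pow(3, Rational(1, 2))))) = Add(-404, Mul(Rational(-5, 7), Pow(3, Rational(1, 2))))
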